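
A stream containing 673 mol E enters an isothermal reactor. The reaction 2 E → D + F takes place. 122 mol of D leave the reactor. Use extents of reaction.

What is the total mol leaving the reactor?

673 mol

For D: n = n₀ + 1ξ → 122 = 0 + 1ξ, giving ξ = 122 mol.
Outlet amounts (n = n₀ + ν ξ):
  E: 673 − 2(122) = 429
  D: 0 + 1(122) = 122
  F: 0 + 1(122) = 122
Total out = 429 + 122 + 122 = 673 mol.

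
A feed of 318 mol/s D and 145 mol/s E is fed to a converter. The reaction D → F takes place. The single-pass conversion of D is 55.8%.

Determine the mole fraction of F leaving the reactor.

D reacted = 0.558 × 318 = 177.4 mol/s; ν_D = −1, so ξ = 177.4/1 = 177.4 mol/s.
Outlet amounts (n = n₀ + ν ξ):
  D: 318 − 1(177.4) = 140.6
  F: 0 + 1(177.4) = 177.4
  E: 145 (inert)
Total out = 463 mol/s; y_F = 177.4 / 463 = 0.3832.

0.383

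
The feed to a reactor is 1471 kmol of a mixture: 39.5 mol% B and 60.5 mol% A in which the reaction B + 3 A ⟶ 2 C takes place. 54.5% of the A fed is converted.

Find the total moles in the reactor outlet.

1150 kmol

A reacted = 0.545 × 890 = 485 kmol; ν_A = −3, so ξ = 485/3 = 161.7 kmol.
Outlet amounts (n = n₀ + ν ξ):
  B: 581 − 1(161.7) = 419.4
  A: 890 − 3(161.7) = 404.9
  C: 0 + 2(161.7) = 323.4
Total out = 419.4 + 404.9 + 323.4 = 1148 kmol.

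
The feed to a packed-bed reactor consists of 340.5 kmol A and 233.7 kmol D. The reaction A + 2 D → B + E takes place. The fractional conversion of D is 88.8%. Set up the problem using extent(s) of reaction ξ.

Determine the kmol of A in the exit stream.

237 kmol

D reacted = 0.888 × 233.7 = 207.5 kmol; ν_D = −2, so ξ = 207.5/2 = 103.8 kmol.
Outlet amounts (n = n₀ + ν ξ):
  A: 340.5 − 1(103.8) = 236.7
  D: 233.7 − 2(103.8) = 26.17
  B: 0 + 1(103.8) = 103.8
  E: 0 + 1(103.8) = 103.8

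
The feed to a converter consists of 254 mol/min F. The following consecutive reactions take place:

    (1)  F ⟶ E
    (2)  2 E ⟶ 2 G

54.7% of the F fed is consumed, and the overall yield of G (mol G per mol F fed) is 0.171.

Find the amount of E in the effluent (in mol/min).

95.5 mol/min

Conversion of F: F consumed = 1ξ₁ = 0.547 × 254 → ξ₁ = 138.9 mol/min.
Yield of G: 2ξ₂ / 254 = 0.171 → ξ₂ = 21.72 mol/min.
Outlet amounts (n = n₀ + Σ ν·ξ):
  F: 254 − 1(138.9) = 115.1
  E: 0 + 1(138.9) − 2(21.72) = 95.5
  G: 0 + 2(21.72) = 43.43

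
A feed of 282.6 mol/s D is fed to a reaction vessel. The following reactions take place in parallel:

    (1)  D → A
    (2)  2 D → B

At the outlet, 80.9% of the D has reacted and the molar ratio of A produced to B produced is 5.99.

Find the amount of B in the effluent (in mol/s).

Conversion of D: D consumed = 0.809 × 282.6 = 228.6 mol/s = 1ξ₁ + 2ξ₂.
Selectivity: 1ξ₁ / (1ξ₂) = 5.99 → ξ₁ = 5.99 ξ₂.
Substitute: (1·5.99 + 2) ξ₂ = 228.6 → ξ₂ = 28.61 mol/s, ξ₁ = 171.4 mol/s.
Outlet amounts (n = n₀ + Σ ν·ξ):
  D: 282.6 − 1(171.4) − 2(28.61) = 53.98
  A: 0 + 1(171.4) = 171.4
  B: 0 + 1(28.61) = 28.61

28.6 mol/s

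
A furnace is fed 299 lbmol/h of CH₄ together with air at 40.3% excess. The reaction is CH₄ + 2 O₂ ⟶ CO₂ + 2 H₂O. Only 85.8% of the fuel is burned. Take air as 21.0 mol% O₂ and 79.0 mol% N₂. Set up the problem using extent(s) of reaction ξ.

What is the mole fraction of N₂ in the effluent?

Stoichiometric O₂ = 2 × 299 = 598 lbmol/h; O₂ fed = 598 × 1.403 = 839 lbmol/h.
N₂ fed = 839 × 79/21 = 3156 lbmol/h.
Fuel reacted = 0.858 × 299 → ξ = 256.5 lbmol/h.
Outlet (n = n₀ + ν ξ):
  CH₄: 299 − 1(256.5) = 42.46
  O₂: 839 − 2(256.5) = 325.9
  N₂: 3156 (inert)
  CO₂: 0 + 1(256.5) = 256.5
  H₂O: 0 + 2(256.5) = 513.1
Total out = 4294 lbmol/h; y_N₂ = 3156 / 4294 = 0.735.

0.735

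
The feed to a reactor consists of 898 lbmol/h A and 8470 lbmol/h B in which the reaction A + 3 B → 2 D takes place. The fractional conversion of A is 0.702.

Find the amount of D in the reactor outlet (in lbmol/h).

A reacted = 0.702 × 898 = 630.4 lbmol/h; ν_A = −1, so ξ = 630.4/1 = 630.4 lbmol/h.
Outlet amounts (n = n₀ + ν ξ):
  A: 898 − 1(630.4) = 267.6
  B: 8470 − 3(630.4) = 6579
  D: 0 + 2(630.4) = 1261

1260 lbmol/h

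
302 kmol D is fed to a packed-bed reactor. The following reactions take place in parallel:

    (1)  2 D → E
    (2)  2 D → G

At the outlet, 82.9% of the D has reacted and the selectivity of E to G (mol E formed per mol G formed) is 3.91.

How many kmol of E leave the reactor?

99.7 kmol

Conversion of D: D consumed = 0.829 × 302 = 250.4 kmol = 2ξ₁ + 2ξ₂.
Selectivity: 1ξ₁ / (1ξ₂) = 3.91 → ξ₁ = 3.91 ξ₂.
Substitute: (2·3.91 + 2) ξ₂ = 250.4 → ξ₂ = 25.49 kmol, ξ₁ = 99.68 kmol.
Outlet amounts (n = n₀ + Σ ν·ξ):
  D: 302 − 2(99.68) − 2(25.49) = 51.64
  E: 0 + 1(99.68) = 99.68
  G: 0 + 1(25.49) = 25.49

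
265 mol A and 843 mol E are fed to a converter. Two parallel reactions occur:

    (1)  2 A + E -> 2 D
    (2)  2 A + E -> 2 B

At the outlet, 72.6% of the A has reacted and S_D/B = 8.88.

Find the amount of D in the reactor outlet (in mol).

173 mol

Conversion of A: A consumed = 0.726 × 265 = 192.4 mol = 2ξ₁ + 2ξ₂.
Selectivity: 2ξ₁ / (2ξ₂) = 8.88 → ξ₁ = 8.88 ξ₂.
Substitute: (2·8.88 + 2) ξ₂ = 192.4 → ξ₂ = 9.736 mol, ξ₁ = 86.46 mol.
Outlet amounts (n = n₀ + Σ ν·ξ):
  A: 265 − 2(86.46) − 2(9.736) = 72.61
  E: 843 − 1(86.46) − 1(9.736) = 746.8
  D: 0 + 2(86.46) = 172.9
  B: 0 + 2(9.736) = 19.47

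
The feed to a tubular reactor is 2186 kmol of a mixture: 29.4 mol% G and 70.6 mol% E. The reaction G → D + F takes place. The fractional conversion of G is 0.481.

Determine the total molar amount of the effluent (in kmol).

G reacted = 0.481 × 642.7 = 309.1 kmol; ν_G = −1, so ξ = 309.1/1 = 309.1 kmol.
Outlet amounts (n = n₀ + ν ξ):
  G: 642.7 − 1(309.1) = 333.6
  D: 0 + 1(309.1) = 309.1
  F: 0 + 1(309.1) = 309.1
  E: 1543 (inert)
Total out = 333.6 + 309.1 + 309.1 + 1543 = 2495 kmol.

2500 kmol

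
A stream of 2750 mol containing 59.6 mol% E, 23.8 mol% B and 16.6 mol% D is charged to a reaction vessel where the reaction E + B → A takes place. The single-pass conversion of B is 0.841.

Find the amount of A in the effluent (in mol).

550 mol

B reacted = 0.841 × 654.5 = 550.4 mol; ν_B = −1, so ξ = 550.4/1 = 550.4 mol.
Outlet amounts (n = n₀ + ν ξ):
  E: 1639 − 1(550.4) = 1089
  B: 654.5 − 1(550.4) = 104.1
  A: 0 + 1(550.4) = 550.4
  D: 456.5 (inert)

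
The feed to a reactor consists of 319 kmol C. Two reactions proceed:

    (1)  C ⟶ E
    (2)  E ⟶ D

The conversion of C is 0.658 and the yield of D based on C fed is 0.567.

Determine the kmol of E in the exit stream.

Conversion of C: C consumed = 1ξ₁ = 0.658 × 319 → ξ₁ = 209.9 kmol.
Yield of D: 1ξ₂ / 319 = 0.567 → ξ₂ = 180.9 kmol.
Outlet amounts (n = n₀ + Σ ν·ξ):
  C: 319 − 1(209.9) = 109.1
  E: 0 + 1(209.9) − 1(180.9) = 29.03
  D: 0 + 1(180.9) = 180.9

29 kmol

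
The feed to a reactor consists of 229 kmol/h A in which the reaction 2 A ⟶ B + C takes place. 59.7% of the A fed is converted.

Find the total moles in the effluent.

A reacted = 0.597 × 229 = 136.7 kmol/h; ν_A = −2, so ξ = 136.7/2 = 68.36 kmol/h.
Outlet amounts (n = n₀ + ν ξ):
  A: 229 − 2(68.36) = 92.29
  B: 0 + 1(68.36) = 68.36
  C: 0 + 1(68.36) = 68.36
Total out = 92.29 + 68.36 + 68.36 = 229 kmol/h.

229 kmol/h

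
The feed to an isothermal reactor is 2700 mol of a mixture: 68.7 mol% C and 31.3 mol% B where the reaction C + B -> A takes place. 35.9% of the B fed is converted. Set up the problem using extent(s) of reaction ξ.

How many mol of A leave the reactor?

303 mol

B reacted = 0.359 × 845.1 = 303.4 mol; ν_B = −1, so ξ = 303.4/1 = 303.4 mol.
Outlet amounts (n = n₀ + ν ξ):
  C: 1855 − 1(303.4) = 1552
  B: 845.1 − 1(303.4) = 541.7
  A: 0 + 1(303.4) = 303.4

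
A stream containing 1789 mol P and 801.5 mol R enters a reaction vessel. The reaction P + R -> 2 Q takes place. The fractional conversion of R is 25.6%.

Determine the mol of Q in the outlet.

R reacted = 0.256 × 801.5 = 205.2 mol; ν_R = −1, so ξ = 205.2/1 = 205.2 mol.
Outlet amounts (n = n₀ + ν ξ):
  P: 1789 − 1(205.2) = 1584
  R: 801.5 − 1(205.2) = 596.3
  Q: 0 + 2(205.2) = 410.4

410 mol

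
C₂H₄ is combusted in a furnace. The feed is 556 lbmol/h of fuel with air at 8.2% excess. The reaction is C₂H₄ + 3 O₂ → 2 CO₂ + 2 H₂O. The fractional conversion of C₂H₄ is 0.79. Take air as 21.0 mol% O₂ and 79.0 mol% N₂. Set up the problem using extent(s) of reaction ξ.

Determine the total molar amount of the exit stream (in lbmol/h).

9150 lbmol/h

Stoichiometric O₂ = 3 × 556 = 1668 lbmol/h; O₂ fed = 1668 × 1.082 = 1805 lbmol/h.
N₂ fed = 1805 × 79/21 = 6789 lbmol/h.
Fuel reacted = 0.79 × 556 → ξ = 439.2 lbmol/h.
Outlet (n = n₀ + ν ξ):
  C₂H₄: 556 − 1(439.2) = 116.8
  O₂: 1805 − 3(439.2) = 487.1
  N₂: 6789 (inert)
  CO₂: 0 + 2(439.2) = 878.5
  H₂O: 0 + 2(439.2) = 878.5
Total out = 116.8 + 487.1 + 6789 + 878.5 + 878.5 = 9150 lbmol/h.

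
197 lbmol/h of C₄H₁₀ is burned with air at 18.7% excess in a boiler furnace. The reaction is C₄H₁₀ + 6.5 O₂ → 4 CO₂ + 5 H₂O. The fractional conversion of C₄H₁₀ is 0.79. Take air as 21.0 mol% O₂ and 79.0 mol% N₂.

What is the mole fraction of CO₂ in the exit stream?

Stoichiometric O₂ = 6.5 × 197 = 1280 lbmol/h; O₂ fed = 1280 × 1.187 = 1520 lbmol/h.
N₂ fed = 1520 × 79/21 = 5718 lbmol/h.
Fuel reacted = 0.79 × 197 → ξ = 155.6 lbmol/h.
Outlet (n = n₀ + ν ξ):
  C₄H₁₀: 197 − 1(155.6) = 41.37
  O₂: 1520 − 6.5(155.6) = 508.4
  N₂: 5718 (inert)
  CO₂: 0 + 4(155.6) = 622.5
  H₂O: 0 + 5(155.6) = 778.1
Total out = 7668 lbmol/h; y_CO₂ = 622.5 / 7668 = 0.08118.

0.0812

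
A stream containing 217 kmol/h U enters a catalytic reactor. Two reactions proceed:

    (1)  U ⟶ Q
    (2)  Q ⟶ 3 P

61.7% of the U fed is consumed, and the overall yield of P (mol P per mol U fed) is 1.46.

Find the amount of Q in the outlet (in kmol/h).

Conversion of U: U consumed = 1ξ₁ = 0.617 × 217 → ξ₁ = 133.9 kmol/h.
Yield of P: 3ξ₂ / 217 = 1.46 → ξ₂ = 105.6 kmol/h.
Outlet amounts (n = n₀ + Σ ν·ξ):
  U: 217 − 1(133.9) = 83.11
  Q: 0 + 1(133.9) − 1(105.6) = 28.28
  P: 0 + 3(105.6) = 316.8

28.3 kmol/h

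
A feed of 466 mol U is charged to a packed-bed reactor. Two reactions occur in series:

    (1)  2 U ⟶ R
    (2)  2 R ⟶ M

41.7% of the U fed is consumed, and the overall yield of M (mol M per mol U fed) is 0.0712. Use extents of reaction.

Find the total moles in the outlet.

336 mol

Conversion of U: U consumed = 2ξ₁ = 0.417 × 466 → ξ₁ = 97.16 mol.
Yield of M: 1ξ₂ / 466 = 0.0712 → ξ₂ = 33.18 mol.
Outlet amounts (n = n₀ + Σ ν·ξ):
  U: 466 − 2(97.16) = 271.7
  R: 0 + 1(97.16) − 2(33.18) = 30.8
  M: 0 + 1(33.18) = 33.18
Total out = 271.7 + 30.8 + 33.18 = 335.7 mol.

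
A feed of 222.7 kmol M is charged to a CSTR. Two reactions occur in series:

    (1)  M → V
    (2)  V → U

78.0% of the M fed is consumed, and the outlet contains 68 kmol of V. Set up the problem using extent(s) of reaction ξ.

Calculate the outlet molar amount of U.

Conversion of M: M consumed = 1ξ₁ = 0.78 × 222.7 → ξ₁ = 173.7 kmol.
V balance: n_V = 0 + 1ξ₁ − 1ξ₂ = 68 → ξ₂ = (1·173.7 − 68)/1 = 105.7 kmol.
Outlet amounts (n = n₀ + Σ ν·ξ):
  M: 222.7 − 1(173.7) = 48.99
  V: 0 + 1(173.7) − 1(105.7) = 68
  U: 0 + 1(105.7) = 105.7

106 kmol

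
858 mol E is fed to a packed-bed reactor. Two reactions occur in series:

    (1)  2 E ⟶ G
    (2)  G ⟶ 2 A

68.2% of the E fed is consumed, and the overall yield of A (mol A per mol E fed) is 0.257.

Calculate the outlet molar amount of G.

182 mol

Conversion of E: E consumed = 2ξ₁ = 0.682 × 858 → ξ₁ = 292.6 mol.
Yield of A: 2ξ₂ / 858 = 0.257 → ξ₂ = 110.3 mol.
Outlet amounts (n = n₀ + Σ ν·ξ):
  E: 858 − 2(292.6) = 272.8
  G: 0 + 1(292.6) − 1(110.3) = 182.3
  A: 0 + 2(110.3) = 220.5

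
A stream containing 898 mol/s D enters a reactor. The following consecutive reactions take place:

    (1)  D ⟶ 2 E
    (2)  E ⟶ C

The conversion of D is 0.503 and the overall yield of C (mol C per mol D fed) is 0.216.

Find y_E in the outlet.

Conversion of D: D consumed = 1ξ₁ = 0.503 × 898 → ξ₁ = 451.7 mol/s.
Yield of C: 1ξ₂ / 898 = 0.216 → ξ₂ = 194 mol/s.
Outlet amounts (n = n₀ + Σ ν·ξ):
  D: 898 − 1(451.7) = 446.3
  E: 0 + 2(451.7) − 1(194) = 709.4
  C: 0 + 1(194) = 194
Total out = 1350 mol/s; y_E = 709.4 / 1350 = 0.5256.

0.526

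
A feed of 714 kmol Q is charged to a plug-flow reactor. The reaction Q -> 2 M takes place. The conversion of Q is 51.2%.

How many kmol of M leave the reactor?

Q reacted = 0.512 × 714 = 365.6 kmol; ν_Q = −1, so ξ = 365.6/1 = 365.6 kmol.
Outlet amounts (n = n₀ + ν ξ):
  Q: 714 − 1(365.6) = 348.4
  M: 0 + 2(365.6) = 731.1

731 kmol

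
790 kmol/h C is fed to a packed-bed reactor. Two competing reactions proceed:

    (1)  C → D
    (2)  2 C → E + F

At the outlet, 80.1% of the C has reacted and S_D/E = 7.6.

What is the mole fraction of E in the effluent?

0.0834

Conversion of C: C consumed = 0.801 × 790 = 632.8 kmol/h = 1ξ₁ + 2ξ₂.
Selectivity: 1ξ₁ / (1ξ₂) = 7.6 → ξ₁ = 7.6 ξ₂.
Substitute: (1·7.6 + 2) ξ₂ = 632.8 → ξ₂ = 65.92 kmol/h, ξ₁ = 501 kmol/h.
Outlet amounts (n = n₀ + Σ ν·ξ):
  C: 790 − 1(501) − 2(65.92) = 157.2
  D: 0 + 1(501) = 501
  E: 0 + 1(65.92) = 65.92
  F: 0 + 1(65.92) = 65.92
Total out = 790 kmol/h; y_E = 65.92 / 790 = 0.08344.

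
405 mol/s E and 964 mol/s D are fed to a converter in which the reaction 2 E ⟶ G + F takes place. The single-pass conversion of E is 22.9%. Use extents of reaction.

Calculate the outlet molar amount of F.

E reacted = 0.229 × 405 = 92.75 mol/s; ν_E = −2, so ξ = 92.75/2 = 46.37 mol/s.
Outlet amounts (n = n₀ + ν ξ):
  E: 405 − 2(46.37) = 312.3
  G: 0 + 1(46.37) = 46.37
  F: 0 + 1(46.37) = 46.37
  D: 964 (inert)

46.4 mol/s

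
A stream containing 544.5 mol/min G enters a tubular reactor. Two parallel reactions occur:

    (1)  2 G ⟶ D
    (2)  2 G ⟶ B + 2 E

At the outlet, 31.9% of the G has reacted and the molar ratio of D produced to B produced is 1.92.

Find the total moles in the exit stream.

Conversion of G: G consumed = 0.319 × 544.5 = 173.7 mol/min = 2ξ₁ + 2ξ₂.
Selectivity: 1ξ₁ / (1ξ₂) = 1.92 → ξ₁ = 1.92 ξ₂.
Substitute: (2·1.92 + 2) ξ₂ = 173.7 → ξ₂ = 29.74 mol/min, ξ₁ = 57.11 mol/min.
Outlet amounts (n = n₀ + Σ ν·ξ):
  G: 544.5 − 2(57.11) − 2(29.74) = 370.8
  D: 0 + 1(57.11) = 57.11
  B: 0 + 1(29.74) = 29.74
  E: 0 + 2(29.74) = 59.48
Total out = 370.8 + 57.11 + 29.74 + 59.48 = 517.1 mol/min.

517 mol/min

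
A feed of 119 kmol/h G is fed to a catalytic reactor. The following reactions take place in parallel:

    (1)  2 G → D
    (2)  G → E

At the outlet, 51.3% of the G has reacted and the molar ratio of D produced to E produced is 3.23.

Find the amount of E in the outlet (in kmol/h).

Conversion of G: G consumed = 0.513 × 119 = 61.05 kmol/h = 2ξ₁ + 1ξ₂.
Selectivity: 1ξ₁ / (1ξ₂) = 3.23 → ξ₁ = 3.23 ξ₂.
Substitute: (2·3.23 + 1) ξ₂ = 61.05 → ξ₂ = 8.183 kmol/h, ξ₁ = 26.43 kmol/h.
Outlet amounts (n = n₀ + Σ ν·ξ):
  G: 119 − 2(26.43) − 1(8.183) = 57.95
  D: 0 + 1(26.43) = 26.43
  E: 0 + 1(8.183) = 8.183

8.18 kmol/h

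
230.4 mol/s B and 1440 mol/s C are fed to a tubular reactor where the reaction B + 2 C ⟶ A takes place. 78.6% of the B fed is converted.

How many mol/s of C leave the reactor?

1080 mol/s

B reacted = 0.786 × 230.4 = 181.1 mol/s; ν_B = −1, so ξ = 181.1/1 = 181.1 mol/s.
Outlet amounts (n = n₀ + ν ξ):
  B: 230.4 − 1(181.1) = 49.31
  C: 1440 − 2(181.1) = 1078
  A: 0 + 1(181.1) = 181.1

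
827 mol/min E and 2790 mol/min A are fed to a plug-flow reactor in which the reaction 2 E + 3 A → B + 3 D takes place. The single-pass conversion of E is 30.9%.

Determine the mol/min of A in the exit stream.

E reacted = 0.309 × 827 = 255.5 mol/min; ν_E = −2, so ξ = 255.5/2 = 127.8 mol/min.
Outlet amounts (n = n₀ + ν ξ):
  E: 827 − 2(127.8) = 571.5
  A: 2790 − 3(127.8) = 2407
  B: 0 + 1(127.8) = 127.8
  D: 0 + 3(127.8) = 383.3

2410 mol/min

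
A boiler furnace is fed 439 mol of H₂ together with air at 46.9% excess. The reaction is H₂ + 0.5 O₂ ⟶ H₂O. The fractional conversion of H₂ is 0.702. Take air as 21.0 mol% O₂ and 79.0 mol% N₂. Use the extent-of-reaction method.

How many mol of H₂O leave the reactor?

308 mol

Stoichiometric O₂ = 0.5 × 439 = 219.5 mol; O₂ fed = 219.5 × 1.469 = 322.4 mol.
N₂ fed = 322.4 × 79/21 = 1213 mol.
Fuel reacted = 0.702 × 439 → ξ = 308.2 mol.
Outlet (n = n₀ + ν ξ):
  H₂: 439 − 1(308.2) = 130.8
  O₂: 322.4 − 0.5(308.2) = 168.4
  N₂: 1213 (inert)
  H₂O: 0 + 1(308.2) = 308.2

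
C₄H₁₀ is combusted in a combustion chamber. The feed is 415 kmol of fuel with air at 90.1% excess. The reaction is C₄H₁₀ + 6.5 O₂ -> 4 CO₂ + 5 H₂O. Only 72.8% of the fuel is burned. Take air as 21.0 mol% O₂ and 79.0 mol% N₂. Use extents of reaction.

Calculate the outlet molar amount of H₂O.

Stoichiometric O₂ = 6.5 × 415 = 2698 kmol; O₂ fed = 2698 × 1.901 = 5128 kmol.
N₂ fed = 5128 × 79/21 = 19290 kmol.
Fuel reacted = 0.728 × 415 → ξ = 302.1 kmol.
Outlet (n = n₀ + ν ξ):
  C₄H₁₀: 415 − 1(302.1) = 112.9
  O₂: 5128 − 6.5(302.1) = 3164
  N₂: 19290 (inert)
  CO₂: 0 + 4(302.1) = 1208
  H₂O: 0 + 5(302.1) = 1511

1510 kmol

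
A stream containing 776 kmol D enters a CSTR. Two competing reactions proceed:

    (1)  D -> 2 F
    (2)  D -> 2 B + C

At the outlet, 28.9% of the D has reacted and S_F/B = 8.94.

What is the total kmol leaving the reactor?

Conversion of D: D consumed = 0.289 × 776 = 224.3 kmol = 1ξ₁ + 1ξ₂.
Selectivity: 2ξ₁ / (2ξ₂) = 8.94 → ξ₁ = 8.94 ξ₂.
Substitute: (1·8.94 + 1) ξ₂ = 224.3 → ξ₂ = 22.56 kmol, ξ₁ = 201.7 kmol.
Outlet amounts (n = n₀ + Σ ν·ξ):
  D: 776 − 1(201.7) − 1(22.56) = 551.7
  F: 0 + 2(201.7) = 403.4
  B: 0 + 2(22.56) = 45.12
  C: 0 + 1(22.56) = 22.56
Total out = 551.7 + 403.4 + 45.12 + 22.56 = 1023 kmol.

1020 kmol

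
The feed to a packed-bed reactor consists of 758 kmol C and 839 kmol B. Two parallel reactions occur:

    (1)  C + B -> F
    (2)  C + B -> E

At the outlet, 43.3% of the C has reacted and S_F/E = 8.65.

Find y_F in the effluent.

0.232

Conversion of C: C consumed = 0.433 × 758 = 328.2 kmol = 1ξ₁ + 1ξ₂.
Selectivity: 1ξ₁ / (1ξ₂) = 8.65 → ξ₁ = 8.65 ξ₂.
Substitute: (1·8.65 + 1) ξ₂ = 328.2 → ξ₂ = 34.01 kmol, ξ₁ = 294.2 kmol.
Outlet amounts (n = n₀ + Σ ν·ξ):
  C: 758 − 1(294.2) − 1(34.01) = 429.8
  B: 839 − 1(294.2) − 1(34.01) = 510.8
  F: 0 + 1(294.2) = 294.2
  E: 0 + 1(34.01) = 34.01
Total out = 1269 kmol; y_F = 294.2 / 1269 = 0.2319.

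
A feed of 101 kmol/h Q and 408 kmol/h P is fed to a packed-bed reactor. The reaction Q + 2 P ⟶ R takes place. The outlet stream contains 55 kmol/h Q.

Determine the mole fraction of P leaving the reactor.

0.758

For Q: n = n₀ − 1ξ → 55 = 101 − 1ξ, giving ξ = 46 kmol/h.
Outlet amounts (n = n₀ + ν ξ):
  Q: 101 − 1(46) = 55
  P: 408 − 2(46) = 316
  R: 0 + 1(46) = 46
Total out = 417 kmol/h; y_P = 316 / 417 = 0.7578.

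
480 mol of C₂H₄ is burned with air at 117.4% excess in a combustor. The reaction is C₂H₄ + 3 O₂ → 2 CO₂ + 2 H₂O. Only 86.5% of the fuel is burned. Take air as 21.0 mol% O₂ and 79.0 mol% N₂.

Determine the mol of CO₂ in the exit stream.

Stoichiometric O₂ = 3 × 480 = 1440 mol; O₂ fed = 1440 × 2.174 = 3131 mol.
N₂ fed = 3131 × 79/21 = 11780 mol.
Fuel reacted = 0.865 × 480 → ξ = 415.2 mol.
Outlet (n = n₀ + ν ξ):
  C₂H₄: 480 − 1(415.2) = 64.8
  O₂: 3131 − 3(415.2) = 1885
  N₂: 11780 (inert)
  CO₂: 0 + 2(415.2) = 830.4
  H₂O: 0 + 2(415.2) = 830.4

830 mol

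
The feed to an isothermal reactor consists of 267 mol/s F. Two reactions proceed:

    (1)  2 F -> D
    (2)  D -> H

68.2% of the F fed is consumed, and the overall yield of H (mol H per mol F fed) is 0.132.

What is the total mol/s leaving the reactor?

Conversion of F: F consumed = 2ξ₁ = 0.682 × 267 → ξ₁ = 91.05 mol/s.
Yield of H: 1ξ₂ / 267 = 0.132 → ξ₂ = 35.24 mol/s.
Outlet amounts (n = n₀ + Σ ν·ξ):
  F: 267 − 2(91.05) = 84.91
  D: 0 + 1(91.05) − 1(35.24) = 55.8
  H: 0 + 1(35.24) = 35.24
Total out = 84.91 + 55.8 + 35.24 = 176 mol/s.

176 mol/s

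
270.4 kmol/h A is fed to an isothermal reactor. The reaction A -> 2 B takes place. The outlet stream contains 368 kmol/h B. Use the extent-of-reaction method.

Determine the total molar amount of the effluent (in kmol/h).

For B: n = n₀ + 2ξ → 368 = 0 + 2ξ, giving ξ = 184 kmol/h.
Outlet amounts (n = n₀ + ν ξ):
  A: 270.4 − 1(184) = 86.4
  B: 0 + 2(184) = 368
Total out = 86.4 + 368 = 454.4 kmol/h.

454 kmol/h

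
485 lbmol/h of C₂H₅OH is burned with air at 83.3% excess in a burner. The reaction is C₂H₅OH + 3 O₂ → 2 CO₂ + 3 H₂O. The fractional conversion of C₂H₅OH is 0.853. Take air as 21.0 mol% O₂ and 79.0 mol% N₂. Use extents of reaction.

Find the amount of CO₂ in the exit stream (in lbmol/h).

827 lbmol/h

Stoichiometric O₂ = 3 × 485 = 1455 lbmol/h; O₂ fed = 1455 × 1.833 = 2667 lbmol/h.
N₂ fed = 2667 × 79/21 = 10030 lbmol/h.
Fuel reacted = 0.853 × 485 → ξ = 413.7 lbmol/h.
Outlet (n = n₀ + ν ξ):
  C₂H₅OH: 485 − 1(413.7) = 71.3
  O₂: 2667 − 3(413.7) = 1426
  N₂: 10030 (inert)
  CO₂: 0 + 2(413.7) = 827.4
  H₂O: 0 + 3(413.7) = 1241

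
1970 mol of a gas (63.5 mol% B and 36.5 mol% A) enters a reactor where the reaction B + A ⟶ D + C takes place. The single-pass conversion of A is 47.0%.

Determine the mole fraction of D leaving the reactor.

0.172

A reacted = 0.47 × 719 = 338 mol; ν_A = −1, so ξ = 338/1 = 338 mol.
Outlet amounts (n = n₀ + ν ξ):
  B: 1251 − 1(338) = 913
  A: 719 − 1(338) = 381.1
  D: 0 + 1(338) = 338
  C: 0 + 1(338) = 338
Total out = 1970 mol; y_D = 338 / 1970 = 0.1715.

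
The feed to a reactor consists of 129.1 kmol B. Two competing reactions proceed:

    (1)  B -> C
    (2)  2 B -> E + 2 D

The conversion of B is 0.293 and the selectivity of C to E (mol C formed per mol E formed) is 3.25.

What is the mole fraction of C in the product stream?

0.172

Conversion of B: B consumed = 0.293 × 129.1 = 37.83 kmol = 1ξ₁ + 2ξ₂.
Selectivity: 1ξ₁ / (1ξ₂) = 3.25 → ξ₁ = 3.25 ξ₂.
Substitute: (1·3.25 + 2) ξ₂ = 37.83 → ξ₂ = 7.205 kmol, ξ₁ = 23.42 kmol.
Outlet amounts (n = n₀ + Σ ν·ξ):
  B: 129.1 − 1(23.42) − 2(7.205) = 91.27
  C: 0 + 1(23.42) = 23.42
  E: 0 + 1(7.205) = 7.205
  D: 0 + 2(7.205) = 14.41
Total out = 136.3 kmol; y_C = 23.42 / 136.3 = 0.1718.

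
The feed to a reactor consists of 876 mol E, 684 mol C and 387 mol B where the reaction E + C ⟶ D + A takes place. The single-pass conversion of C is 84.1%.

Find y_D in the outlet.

C reacted = 0.841 × 684 = 575.2 mol; ν_C = −1, so ξ = 575.2/1 = 575.2 mol.
Outlet amounts (n = n₀ + ν ξ):
  E: 876 − 1(575.2) = 300.8
  C: 684 − 1(575.2) = 108.8
  D: 0 + 1(575.2) = 575.2
  A: 0 + 1(575.2) = 575.2
  B: 387 (inert)
Total out = 1947 mol; y_D = 575.2 / 1947 = 0.2955.

0.295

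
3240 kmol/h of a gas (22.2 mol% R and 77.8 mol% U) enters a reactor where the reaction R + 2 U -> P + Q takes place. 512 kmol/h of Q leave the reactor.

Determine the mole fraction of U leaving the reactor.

For Q: n = n₀ + 1ξ → 512 = 0 + 1ξ, giving ξ = 512 kmol/h.
Outlet amounts (n = n₀ + ν ξ):
  R: 719.3 − 1(512) = 207.3
  U: 2521 − 2(512) = 1497
  P: 0 + 1(512) = 512
  Q: 0 + 1(512) = 512
Total out = 2728 kmol/h; y_U = 1497 / 2728 = 0.5487.

0.549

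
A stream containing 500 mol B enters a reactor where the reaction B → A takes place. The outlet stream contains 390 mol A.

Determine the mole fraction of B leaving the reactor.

For A: n = n₀ + 1ξ → 390 = 0 + 1ξ, giving ξ = 390 mol.
Outlet amounts (n = n₀ + ν ξ):
  B: 500 − 1(390) = 110
  A: 0 + 1(390) = 390
Total out = 500 mol; y_B = 110 / 500 = 0.22.

0.22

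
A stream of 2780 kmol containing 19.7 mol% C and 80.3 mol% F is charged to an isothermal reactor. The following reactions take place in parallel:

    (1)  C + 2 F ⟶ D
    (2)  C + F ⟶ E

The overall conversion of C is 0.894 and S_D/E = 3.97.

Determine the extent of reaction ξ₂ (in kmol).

ξ₂ = 98.5 kmol

Conversion of C: C consumed = 0.894 × 547.7 = 489.6 kmol = 1ξ₁ + 1ξ₂.
Selectivity: 1ξ₁ / (1ξ₂) = 3.97 → ξ₁ = 3.97 ξ₂.
Substitute: (1·3.97 + 1) ξ₂ = 489.6 → ξ₂ = 98.51 kmol, ξ₁ = 391.1 kmol.
Outlet amounts (n = n₀ + Σ ν·ξ):
  C: 547.7 − 1(391.1) − 1(98.51) = 58.05
  F: 2232 − 2(391.1) − 1(98.51) = 1352
  D: 0 + 1(391.1) = 391.1
  E: 0 + 1(98.51) = 98.51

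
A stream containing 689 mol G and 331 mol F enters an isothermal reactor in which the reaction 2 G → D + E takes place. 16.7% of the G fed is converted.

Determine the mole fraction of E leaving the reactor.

0.0564

G reacted = 0.167 × 689 = 115.1 mol; ν_G = −2, so ξ = 115.1/2 = 57.53 mol.
Outlet amounts (n = n₀ + ν ξ):
  G: 689 − 2(57.53) = 573.9
  D: 0 + 1(57.53) = 57.53
  E: 0 + 1(57.53) = 57.53
  F: 331 (inert)
Total out = 1020 mol; y_E = 57.53 / 1020 = 0.0564.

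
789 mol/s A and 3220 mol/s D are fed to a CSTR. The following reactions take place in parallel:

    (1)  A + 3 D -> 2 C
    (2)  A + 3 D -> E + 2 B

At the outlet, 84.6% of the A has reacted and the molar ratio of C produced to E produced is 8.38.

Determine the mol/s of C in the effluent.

1080 mol/s

Conversion of A: A consumed = 0.846 × 789 = 667.5 mol/s = 1ξ₁ + 1ξ₂.
Selectivity: 2ξ₁ / (1ξ₂) = 8.38 → ξ₁ = 4.19 ξ₂.
Substitute: (1·4.19 + 1) ξ₂ = 667.5 → ξ₂ = 128.6 mol/s, ξ₁ = 538.9 mol/s.
Outlet amounts (n = n₀ + Σ ν·ξ):
  A: 789 − 1(538.9) − 1(128.6) = 121.5
  D: 3220 − 3(538.9) − 3(128.6) = 1218
  C: 0 + 2(538.9) = 1078
  E: 0 + 1(128.6) = 128.6
  B: 0 + 2(128.6) = 257.2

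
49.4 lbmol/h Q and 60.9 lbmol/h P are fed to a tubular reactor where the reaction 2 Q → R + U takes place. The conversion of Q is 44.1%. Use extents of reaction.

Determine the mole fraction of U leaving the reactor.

Q reacted = 0.441 × 49.4 = 21.79 lbmol/h; ν_Q = −2, so ξ = 21.79/2 = 10.89 lbmol/h.
Outlet amounts (n = n₀ + ν ξ):
  Q: 49.4 − 2(10.89) = 27.61
  R: 0 + 1(10.89) = 10.89
  U: 0 + 1(10.89) = 10.89
  P: 60.9 (inert)
Total out = 110.3 lbmol/h; y_U = 10.89 / 110.3 = 0.09876.

0.0988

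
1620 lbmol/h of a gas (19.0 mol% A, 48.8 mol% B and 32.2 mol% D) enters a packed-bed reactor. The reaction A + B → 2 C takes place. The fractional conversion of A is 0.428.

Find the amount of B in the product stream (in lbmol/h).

A reacted = 0.428 × 307.8 = 131.7 lbmol/h; ν_A = −1, so ξ = 131.7/1 = 131.7 lbmol/h.
Outlet amounts (n = n₀ + ν ξ):
  A: 307.8 − 1(131.7) = 176.1
  B: 790.6 − 1(131.7) = 658.8
  C: 0 + 2(131.7) = 263.5
  D: 521.6 (inert)

659 lbmol/h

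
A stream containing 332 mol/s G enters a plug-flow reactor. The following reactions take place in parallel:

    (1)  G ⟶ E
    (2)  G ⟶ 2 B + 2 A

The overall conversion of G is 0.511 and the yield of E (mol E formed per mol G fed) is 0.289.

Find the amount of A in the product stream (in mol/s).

147 mol/s

Yield of E: 1ξ₁ / 332 = 0.289 → ξ₁ = 95.95 mol/s.
Conversion of G: 1ξ₁ + 1ξ₂ = 0.511 × 332 = 169.7 → ξ₂ = 73.7 mol/s.
Outlet amounts (n = n₀ + Σ ν·ξ):
  G: 332 − 1(95.95) − 1(73.7) = 162.3
  E: 0 + 1(95.95) = 95.95
  B: 0 + 2(73.7) = 147.4
  A: 0 + 2(73.7) = 147.4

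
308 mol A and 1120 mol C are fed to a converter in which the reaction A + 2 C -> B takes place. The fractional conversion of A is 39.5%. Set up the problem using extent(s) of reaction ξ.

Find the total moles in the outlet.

1180 mol

A reacted = 0.395 × 308 = 121.7 mol; ν_A = −1, so ξ = 121.7/1 = 121.7 mol.
Outlet amounts (n = n₀ + ν ξ):
  A: 308 − 1(121.7) = 186.3
  C: 1120 − 2(121.7) = 876.7
  B: 0 + 1(121.7) = 121.7
Total out = 186.3 + 876.7 + 121.7 = 1185 mol.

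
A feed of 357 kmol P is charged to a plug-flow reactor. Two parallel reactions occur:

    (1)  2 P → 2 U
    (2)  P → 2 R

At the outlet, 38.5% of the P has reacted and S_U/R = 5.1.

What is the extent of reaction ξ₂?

Conversion of P: P consumed = 0.385 × 357 = 137.4 kmol = 2ξ₁ + 1ξ₂.
Selectivity: 2ξ₁ / (2ξ₂) = 5.1 → ξ₁ = 5.1 ξ₂.
Substitute: (2·5.1 + 1) ξ₂ = 137.4 → ξ₂ = 12.27 kmol, ξ₁ = 62.59 kmol.
Outlet amounts (n = n₀ + Σ ν·ξ):
  P: 357 − 2(62.59) − 1(12.27) = 219.6
  U: 0 + 2(62.59) = 125.2
  R: 0 + 2(12.27) = 24.54

ξ₂ = 12.3 kmol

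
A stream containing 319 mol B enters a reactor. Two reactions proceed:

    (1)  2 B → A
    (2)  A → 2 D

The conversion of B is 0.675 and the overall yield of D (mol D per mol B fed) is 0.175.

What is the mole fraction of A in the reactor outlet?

0.333

Conversion of B: B consumed = 2ξ₁ = 0.675 × 319 → ξ₁ = 107.7 mol.
Yield of D: 2ξ₂ / 319 = 0.175 → ξ₂ = 27.91 mol.
Outlet amounts (n = n₀ + Σ ν·ξ):
  B: 319 − 2(107.7) = 103.7
  A: 0 + 1(107.7) − 1(27.91) = 79.75
  D: 0 + 2(27.91) = 55.82
Total out = 239.2 mol; y_A = 79.75 / 239.2 = 0.3333.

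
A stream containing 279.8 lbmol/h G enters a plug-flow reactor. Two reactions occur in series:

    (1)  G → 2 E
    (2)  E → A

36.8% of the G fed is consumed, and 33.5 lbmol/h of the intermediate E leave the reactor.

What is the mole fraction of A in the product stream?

Conversion of G: G consumed = 1ξ₁ = 0.368 × 279.8 → ξ₁ = 103 lbmol/h.
E balance: n_E = 0 + 2ξ₁ − 1ξ₂ = 33.5 → ξ₂ = (2·103 − 33.5)/1 = 172.4 lbmol/h.
Outlet amounts (n = n₀ + Σ ν·ξ):
  G: 279.8 − 1(103) = 176.8
  E: 0 + 2(103) − 1(172.4) = 33.5
  A: 0 + 1(172.4) = 172.4
Total out = 382.8 lbmol/h; y_A = 172.4 / 382.8 = 0.4505.

0.45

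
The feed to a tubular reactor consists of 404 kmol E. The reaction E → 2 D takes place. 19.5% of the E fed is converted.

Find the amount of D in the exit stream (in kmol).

E reacted = 0.195 × 404 = 78.78 kmol; ν_E = −1, so ξ = 78.78/1 = 78.78 kmol.
Outlet amounts (n = n₀ + ν ξ):
  E: 404 − 1(78.78) = 325.2
  D: 0 + 2(78.78) = 157.6

158 kmol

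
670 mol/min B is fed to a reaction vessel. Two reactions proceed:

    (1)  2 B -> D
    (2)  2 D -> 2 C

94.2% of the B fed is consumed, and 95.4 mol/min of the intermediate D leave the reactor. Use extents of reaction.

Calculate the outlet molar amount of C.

220 mol/min

Conversion of B: B consumed = 2ξ₁ = 0.942 × 670 → ξ₁ = 315.6 mol/min.
D balance: n_D = 0 + 1ξ₁ − 2ξ₂ = 95.4 → ξ₂ = (1·315.6 − 95.4)/2 = 110.1 mol/min.
Outlet amounts (n = n₀ + Σ ν·ξ):
  B: 670 − 2(315.6) = 38.86
  D: 0 + 1(315.6) − 2(110.1) = 95.4
  C: 0 + 2(110.1) = 220.2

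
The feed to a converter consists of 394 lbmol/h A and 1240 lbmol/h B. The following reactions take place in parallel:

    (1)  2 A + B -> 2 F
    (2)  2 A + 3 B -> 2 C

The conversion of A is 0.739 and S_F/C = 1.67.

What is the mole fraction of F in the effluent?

0.132

Conversion of A: A consumed = 0.739 × 394 = 291.2 lbmol/h = 2ξ₁ + 2ξ₂.
Selectivity: 2ξ₁ / (2ξ₂) = 1.67 → ξ₁ = 1.67 ξ₂.
Substitute: (2·1.67 + 2) ξ₂ = 291.2 → ξ₂ = 54.53 lbmol/h, ξ₁ = 91.06 lbmol/h.
Outlet amounts (n = n₀ + Σ ν·ξ):
  A: 394 − 2(91.06) − 2(54.53) = 102.8
  B: 1240 − 1(91.06) − 3(54.53) = 985.4
  F: 0 + 2(91.06) = 182.1
  C: 0 + 2(54.53) = 109.1
Total out = 1379 lbmol/h; y_F = 182.1 / 1379 = 0.132.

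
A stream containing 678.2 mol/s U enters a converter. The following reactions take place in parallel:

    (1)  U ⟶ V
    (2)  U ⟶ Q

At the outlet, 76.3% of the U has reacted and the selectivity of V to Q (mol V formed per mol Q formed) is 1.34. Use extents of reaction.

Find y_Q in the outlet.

0.326

Conversion of U: U consumed = 0.763 × 678.2 = 517.5 mol/s = 1ξ₁ + 1ξ₂.
Selectivity: 1ξ₁ / (1ξ₂) = 1.34 → ξ₁ = 1.34 ξ₂.
Substitute: (1·1.34 + 1) ξ₂ = 517.5 → ξ₂ = 221.1 mol/s, ξ₁ = 296.3 mol/s.
Outlet amounts (n = n₀ + Σ ν·ξ):
  U: 678.2 − 1(296.3) − 1(221.1) = 160.7
  V: 0 + 1(296.3) = 296.3
  Q: 0 + 1(221.1) = 221.1
Total out = 678.2 mol/s; y_Q = 221.1 / 678.2 = 0.3261.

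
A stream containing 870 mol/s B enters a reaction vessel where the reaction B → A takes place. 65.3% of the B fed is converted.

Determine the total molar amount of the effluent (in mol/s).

B reacted = 0.653 × 870 = 568.1 mol/s; ν_B = −1, so ξ = 568.1/1 = 568.1 mol/s.
Outlet amounts (n = n₀ + ν ξ):
  B: 870 − 1(568.1) = 301.9
  A: 0 + 1(568.1) = 568.1
Total out = 301.9 + 568.1 = 870 mol/s.

870 mol/s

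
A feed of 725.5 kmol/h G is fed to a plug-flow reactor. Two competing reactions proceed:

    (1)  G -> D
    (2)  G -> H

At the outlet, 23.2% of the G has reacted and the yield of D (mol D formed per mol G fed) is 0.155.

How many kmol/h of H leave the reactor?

Yield of D: 1ξ₁ / 725.5 = 0.155 → ξ₁ = 112.5 kmol/h.
Conversion of G: 1ξ₁ + 1ξ₂ = 0.232 × 725.5 = 168.3 → ξ₂ = 55.86 kmol/h.
Outlet amounts (n = n₀ + Σ ν·ξ):
  G: 725.5 − 1(112.5) − 1(55.86) = 557.2
  D: 0 + 1(112.5) = 112.5
  H: 0 + 1(55.86) = 55.86

55.9 kmol/h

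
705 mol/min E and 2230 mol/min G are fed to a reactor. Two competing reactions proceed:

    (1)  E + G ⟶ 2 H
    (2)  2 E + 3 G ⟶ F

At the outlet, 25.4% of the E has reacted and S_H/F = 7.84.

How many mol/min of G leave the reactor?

2020 mol/min

Conversion of E: E consumed = 0.254 × 705 = 179.1 mol/min = 1ξ₁ + 2ξ₂.
Selectivity: 2ξ₁ / (1ξ₂) = 7.84 → ξ₁ = 3.92 ξ₂.
Substitute: (1·3.92 + 2) ξ₂ = 179.1 → ξ₂ = 30.25 mol/min, ξ₁ = 118.6 mol/min.
Outlet amounts (n = n₀ + Σ ν·ξ):
  E: 705 − 1(118.6) − 2(30.25) = 525.9
  G: 2230 − 1(118.6) − 3(30.25) = 2021
  H: 0 + 2(118.6) = 237.1
  F: 0 + 1(30.25) = 30.25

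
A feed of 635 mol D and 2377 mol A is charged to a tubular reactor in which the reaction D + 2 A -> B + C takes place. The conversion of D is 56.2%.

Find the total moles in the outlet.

D reacted = 0.562 × 635 = 356.9 mol; ν_D = −1, so ξ = 356.9/1 = 356.9 mol.
Outlet amounts (n = n₀ + ν ξ):
  D: 635 − 1(356.9) = 278.1
  A: 2377 − 2(356.9) = 1663
  B: 0 + 1(356.9) = 356.9
  C: 0 + 1(356.9) = 356.9
Total out = 278.1 + 1663 + 356.9 + 356.9 = 2655 mol.

2660 mol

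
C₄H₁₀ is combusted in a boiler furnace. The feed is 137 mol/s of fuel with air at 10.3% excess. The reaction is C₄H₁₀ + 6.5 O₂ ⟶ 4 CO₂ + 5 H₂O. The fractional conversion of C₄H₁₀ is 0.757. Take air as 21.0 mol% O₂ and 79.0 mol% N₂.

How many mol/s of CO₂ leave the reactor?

415 mol/s

Stoichiometric O₂ = 6.5 × 137 = 890.5 mol/s; O₂ fed = 890.5 × 1.103 = 982.2 mol/s.
N₂ fed = 982.2 × 79/21 = 3695 mol/s.
Fuel reacted = 0.757 × 137 → ξ = 103.7 mol/s.
Outlet (n = n₀ + ν ξ):
  C₄H₁₀: 137 − 1(103.7) = 33.29
  O₂: 982.2 − 6.5(103.7) = 308.1
  N₂: 3695 (inert)
  CO₂: 0 + 4(103.7) = 414.8
  H₂O: 0 + 5(103.7) = 518.5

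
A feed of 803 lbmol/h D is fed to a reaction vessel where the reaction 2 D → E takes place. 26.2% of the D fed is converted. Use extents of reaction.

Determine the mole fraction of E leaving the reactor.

D reacted = 0.262 × 803 = 210.4 lbmol/h; ν_D = −2, so ξ = 210.4/2 = 105.2 lbmol/h.
Outlet amounts (n = n₀ + ν ξ):
  D: 803 − 2(105.2) = 592.6
  E: 0 + 1(105.2) = 105.2
Total out = 697.8 lbmol/h; y_E = 105.2 / 697.8 = 0.1507.

0.151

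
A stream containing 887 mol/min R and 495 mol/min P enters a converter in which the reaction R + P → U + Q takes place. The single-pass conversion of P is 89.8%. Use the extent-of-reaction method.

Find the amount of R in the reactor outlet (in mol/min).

P reacted = 0.898 × 495 = 444.5 mol/min; ν_P = −1, so ξ = 444.5/1 = 444.5 mol/min.
Outlet amounts (n = n₀ + ν ξ):
  R: 887 − 1(444.5) = 442.5
  P: 495 − 1(444.5) = 50.49
  U: 0 + 1(444.5) = 444.5
  Q: 0 + 1(444.5) = 444.5

442 mol/min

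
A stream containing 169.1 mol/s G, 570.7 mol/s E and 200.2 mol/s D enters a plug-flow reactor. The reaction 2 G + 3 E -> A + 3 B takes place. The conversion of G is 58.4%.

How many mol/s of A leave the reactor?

49.4 mol/s

G reacted = 0.584 × 169.1 = 98.75 mol/s; ν_G = −2, so ξ = 98.75/2 = 49.38 mol/s.
Outlet amounts (n = n₀ + ν ξ):
  G: 169.1 − 2(49.38) = 70.35
  E: 570.7 − 3(49.38) = 422.6
  A: 0 + 1(49.38) = 49.38
  B: 0 + 3(49.38) = 148.1
  D: 200.2 (inert)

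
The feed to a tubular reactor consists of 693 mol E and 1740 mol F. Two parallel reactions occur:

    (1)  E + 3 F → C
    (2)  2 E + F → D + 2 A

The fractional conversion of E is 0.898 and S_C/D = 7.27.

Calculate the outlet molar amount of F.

Conversion of E: E consumed = 0.898 × 693 = 622.3 mol = 1ξ₁ + 2ξ₂.
Selectivity: 1ξ₁ / (1ξ₂) = 7.27 → ξ₁ = 7.27 ξ₂.
Substitute: (1·7.27 + 2) ξ₂ = 622.3 → ξ₂ = 67.13 mol, ξ₁ = 488 mol.
Outlet amounts (n = n₀ + Σ ν·ξ):
  E: 693 − 1(488) − 2(67.13) = 70.69
  F: 1740 − 3(488) − 1(67.13) = 208.7
  C: 0 + 1(488) = 488
  D: 0 + 1(67.13) = 67.13
  A: 0 + 2(67.13) = 134.3

209 mol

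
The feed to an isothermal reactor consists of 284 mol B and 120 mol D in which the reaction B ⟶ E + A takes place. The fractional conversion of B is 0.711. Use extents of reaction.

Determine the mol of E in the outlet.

202 mol

B reacted = 0.711 × 284 = 201.9 mol; ν_B = −1, so ξ = 201.9/1 = 201.9 mol.
Outlet amounts (n = n₀ + ν ξ):
  B: 284 − 1(201.9) = 82.08
  E: 0 + 1(201.9) = 201.9
  A: 0 + 1(201.9) = 201.9
  D: 120 (inert)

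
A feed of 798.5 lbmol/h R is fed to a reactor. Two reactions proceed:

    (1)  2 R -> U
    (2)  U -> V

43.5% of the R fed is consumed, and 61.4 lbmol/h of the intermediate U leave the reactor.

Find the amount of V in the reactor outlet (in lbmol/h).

112 lbmol/h

Conversion of R: R consumed = 2ξ₁ = 0.435 × 798.5 → ξ₁ = 173.7 lbmol/h.
U balance: n_U = 0 + 1ξ₁ − 1ξ₂ = 61.4 → ξ₂ = (1·173.7 − 61.4)/1 = 112.3 lbmol/h.
Outlet amounts (n = n₀ + Σ ν·ξ):
  R: 798.5 − 2(173.7) = 451.2
  U: 0 + 1(173.7) − 1(112.3) = 61.4
  V: 0 + 1(112.3) = 112.3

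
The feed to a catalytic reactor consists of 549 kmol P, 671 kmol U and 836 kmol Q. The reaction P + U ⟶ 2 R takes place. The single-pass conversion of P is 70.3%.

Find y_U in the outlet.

0.139

P reacted = 0.703 × 549 = 385.9 kmol; ν_P = −1, so ξ = 385.9/1 = 385.9 kmol.
Outlet amounts (n = n₀ + ν ξ):
  P: 549 − 1(385.9) = 163.1
  U: 671 − 1(385.9) = 285.1
  R: 0 + 2(385.9) = 771.9
  Q: 836 (inert)
Total out = 2056 kmol; y_U = 285.1 / 2056 = 0.1386.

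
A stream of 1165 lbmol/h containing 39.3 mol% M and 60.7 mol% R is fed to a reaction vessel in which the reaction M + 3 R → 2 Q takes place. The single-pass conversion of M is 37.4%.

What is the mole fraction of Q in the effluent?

0.416

M reacted = 0.374 × 457.8 = 171.2 lbmol/h; ν_M = −1, so ξ = 171.2/1 = 171.2 lbmol/h.
Outlet amounts (n = n₀ + ν ξ):
  M: 457.8 − 1(171.2) = 286.6
  R: 707.2 − 3(171.2) = 193.5
  Q: 0 + 2(171.2) = 342.5
Total out = 822.5 lbmol/h; y_Q = 342.5 / 822.5 = 0.4164.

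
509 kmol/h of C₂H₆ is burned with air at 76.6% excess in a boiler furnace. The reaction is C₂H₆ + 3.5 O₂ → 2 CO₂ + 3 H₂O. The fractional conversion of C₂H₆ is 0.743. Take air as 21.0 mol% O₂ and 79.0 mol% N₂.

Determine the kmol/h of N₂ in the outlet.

11800 kmol/h

Stoichiometric O₂ = 3.5 × 509 = 1782 kmol/h; O₂ fed = 1782 × 1.766 = 3146 kmol/h.
N₂ fed = 3146 × 79/21 = 11840 kmol/h.
Fuel reacted = 0.743 × 509 → ξ = 378.2 kmol/h.
Outlet (n = n₀ + ν ξ):
  C₂H₆: 509 − 1(378.2) = 130.8
  O₂: 3146 − 3.5(378.2) = 1822
  N₂: 11840 (inert)
  CO₂: 0 + 2(378.2) = 756.4
  H₂O: 0 + 3(378.2) = 1135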